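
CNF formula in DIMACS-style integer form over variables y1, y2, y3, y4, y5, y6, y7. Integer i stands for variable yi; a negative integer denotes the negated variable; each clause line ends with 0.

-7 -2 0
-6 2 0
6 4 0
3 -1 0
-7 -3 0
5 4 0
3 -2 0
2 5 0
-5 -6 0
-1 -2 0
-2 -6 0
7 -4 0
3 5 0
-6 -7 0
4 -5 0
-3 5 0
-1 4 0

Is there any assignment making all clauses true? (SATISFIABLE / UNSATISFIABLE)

Pure literal: y1 appears only negated; assign y1 = False.
Try y2 = False.
  then y6 is forced to False.
  then y4 is forced to True.
  then y5 is forced to True.
  then y7 is forced to True.
  then y3 is forced to False.
So y1 = False, y2 = False, y3 = False, y4 = True, y5 = True, y6 = False, y7 = True is a satisfying assignment.

SATISFIABLE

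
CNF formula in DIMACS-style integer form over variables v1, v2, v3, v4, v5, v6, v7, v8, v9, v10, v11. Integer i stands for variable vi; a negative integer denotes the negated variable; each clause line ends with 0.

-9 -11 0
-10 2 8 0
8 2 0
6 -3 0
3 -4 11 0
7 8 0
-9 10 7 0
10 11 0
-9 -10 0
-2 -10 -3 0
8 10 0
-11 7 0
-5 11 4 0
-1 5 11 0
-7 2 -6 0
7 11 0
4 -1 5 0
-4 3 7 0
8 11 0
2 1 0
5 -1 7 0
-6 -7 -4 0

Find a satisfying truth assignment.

Pure literal: v8 appears only positively; assign v8 = True.
v9 occurs only negated in the remaining clauses — set v9 = False.
Set v1 = False and propagate.
  then v2 is forced to True.
Set v3 = False and propagate.
The remaining clauses are satisfied by v4 = False, v5 = False, v6 = False, v7 = True, v10 = True, v11 = True.
Check each clause:
  1. (¬v9 ∨ ¬v11) — ¬v9 is true.
  2. (v2 ∨ v8 ∨ ¬v10) — v8 is true.
  3. (v8 ∨ v2) — v8 is true.
  4. (¬v3 ∨ v6) — ¬v3 is true.
  5. (v11 ∨ v3 ∨ ¬v4) — v11 is true.
  6. (v8 ∨ v7) — v8 is true.
  7. (v7 ∨ v10 ∨ ¬v9) — v10 is true.
  8. (v11 ∨ v10) — v10 is true.
  9. (¬v9 ∨ ¬v10) — ¬v9 is true.
  10. (¬v2 ∨ ¬v3 ∨ ¬v10) — ¬v3 is true.
  11. (v8 ∨ v10) — v8 is true.
  12. (v7 ∨ ¬v11) — v7 is true.
  13. (¬v5 ∨ v4 ∨ v11) — v11 is true.
  14. (v11 ∨ v5 ∨ ¬v1) — v11 is true.
  15. (v2 ∨ ¬v7 ∨ ¬v6) — v2 is true.
  16. (v7 ∨ v11) — v11 is true.
  17. (¬v1 ∨ v4 ∨ v5) — ¬v1 is true.
  18. (v7 ∨ ¬v4 ∨ v3) — ¬v4 is true.
  19. (v8 ∨ v11) — v8 is true.
  20. (v1 ∨ v2) — v2 is true.
  21. (v7 ∨ ¬v1 ∨ v5) — ¬v1 is true.
  22. (¬v4 ∨ ¬v7 ∨ ¬v6) — ¬v6 is true.

v1=F, v2=T, v3=F, v4=F, v5=F, v6=F, v7=T, v8=T, v9=F, v10=T, v11=T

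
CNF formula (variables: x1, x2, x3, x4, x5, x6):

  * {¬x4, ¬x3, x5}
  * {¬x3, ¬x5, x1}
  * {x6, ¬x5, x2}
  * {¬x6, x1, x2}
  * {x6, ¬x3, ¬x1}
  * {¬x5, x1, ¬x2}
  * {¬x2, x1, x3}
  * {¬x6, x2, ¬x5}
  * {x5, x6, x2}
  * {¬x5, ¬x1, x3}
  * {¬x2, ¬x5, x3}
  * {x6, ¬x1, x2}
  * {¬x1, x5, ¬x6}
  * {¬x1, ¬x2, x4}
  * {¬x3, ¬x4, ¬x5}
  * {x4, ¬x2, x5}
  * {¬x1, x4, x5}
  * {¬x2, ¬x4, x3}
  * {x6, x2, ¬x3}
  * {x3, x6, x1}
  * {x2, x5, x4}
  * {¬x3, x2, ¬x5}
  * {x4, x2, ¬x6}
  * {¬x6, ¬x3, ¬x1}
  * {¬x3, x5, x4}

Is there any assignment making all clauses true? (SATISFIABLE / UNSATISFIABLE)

UNSATISFIABLE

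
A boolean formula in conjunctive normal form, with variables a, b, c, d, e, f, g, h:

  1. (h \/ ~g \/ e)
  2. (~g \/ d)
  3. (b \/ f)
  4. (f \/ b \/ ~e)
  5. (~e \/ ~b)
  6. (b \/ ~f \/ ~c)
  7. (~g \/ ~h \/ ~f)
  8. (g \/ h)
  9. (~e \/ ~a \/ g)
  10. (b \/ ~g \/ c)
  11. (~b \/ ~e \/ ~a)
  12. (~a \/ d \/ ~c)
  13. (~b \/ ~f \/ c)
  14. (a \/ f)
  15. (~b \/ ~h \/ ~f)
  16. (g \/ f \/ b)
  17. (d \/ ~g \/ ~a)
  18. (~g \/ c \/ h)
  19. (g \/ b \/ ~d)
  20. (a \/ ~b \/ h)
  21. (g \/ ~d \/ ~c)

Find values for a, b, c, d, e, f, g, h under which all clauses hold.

Branch on a: take a = True.
Try b = True.
  then e is forced to False.
Set c = False and propagate.
  then f is forced to False.
For the remaining variables, d = True, g = False, h = True works.
Check each clause:
  1. (e \/ ~g \/ h) — h is true.
  2. (~g \/ d) — ~g is true.
  3. (b \/ f) — b is true.
  4. (~e \/ b \/ f) — b is true.
  5. (~b \/ ~e) — ~e is true.
  6. (~f \/ b \/ ~c) — b is true.
  7. (~f \/ ~h \/ ~g) — ~g is true.
  8. (h \/ g) — h is true.
  9. (~e \/ ~a \/ g) — ~e is true.
  10. (c \/ b \/ ~g) — ~g is true.
  11. (~a \/ ~e \/ ~b) — ~e is true.
  12. (~a \/ d \/ ~c) — d is true.
  13. (c \/ ~f \/ ~b) — ~f is true.
  14. (a \/ f) — a is true.
  15. (~f \/ ~b \/ ~h) — ~f is true.
  16. (f \/ b \/ g) — b is true.
  17. (~g \/ ~a \/ d) — ~g is true.
  18. (h \/ ~g \/ c) — h is true.
  19. (~d \/ g \/ b) — b is true.
  20. (a \/ h \/ ~b) — h is true.
  21. (g \/ ~c \/ ~d) — ~c is true.

a = T  b = T  c = F  d = T  e = F  f = F  g = F  h = T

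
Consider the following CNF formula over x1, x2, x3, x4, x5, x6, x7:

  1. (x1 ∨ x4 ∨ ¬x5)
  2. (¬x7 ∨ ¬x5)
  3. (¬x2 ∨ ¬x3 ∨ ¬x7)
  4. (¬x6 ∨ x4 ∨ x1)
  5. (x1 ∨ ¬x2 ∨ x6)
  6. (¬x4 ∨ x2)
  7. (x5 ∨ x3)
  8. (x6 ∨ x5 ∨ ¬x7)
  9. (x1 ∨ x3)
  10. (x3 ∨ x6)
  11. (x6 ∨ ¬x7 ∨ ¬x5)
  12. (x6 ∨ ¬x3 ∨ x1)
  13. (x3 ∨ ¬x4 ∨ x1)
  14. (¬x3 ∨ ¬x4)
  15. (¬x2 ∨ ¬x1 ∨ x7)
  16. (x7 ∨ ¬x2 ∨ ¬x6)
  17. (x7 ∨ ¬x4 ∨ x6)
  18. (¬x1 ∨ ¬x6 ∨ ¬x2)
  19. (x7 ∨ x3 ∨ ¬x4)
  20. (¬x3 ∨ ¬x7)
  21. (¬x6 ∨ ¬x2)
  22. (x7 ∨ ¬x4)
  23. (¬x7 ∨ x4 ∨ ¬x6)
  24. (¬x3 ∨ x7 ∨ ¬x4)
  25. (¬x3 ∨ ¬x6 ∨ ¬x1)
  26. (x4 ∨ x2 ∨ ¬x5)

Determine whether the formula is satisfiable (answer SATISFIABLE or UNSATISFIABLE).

SATISFIABLE

Set x1 = True and propagate.
Branch on x2: take x2 = False.
  then x4 is forced to False.
  then x5 is forced to False.
  then x3 is forced to True.
  then x7 is forced to False.
  then x6 is forced to False.
So x1 = 1, x2 = 0, x3 = 1, x4 = 0, x5 = 0, x6 = 0, x7 = 0 is a satisfying assignment.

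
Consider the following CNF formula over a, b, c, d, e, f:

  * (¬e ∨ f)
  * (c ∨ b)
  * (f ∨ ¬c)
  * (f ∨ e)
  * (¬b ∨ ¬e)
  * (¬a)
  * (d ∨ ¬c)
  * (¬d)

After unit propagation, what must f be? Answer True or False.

Unit clause (¬a) sets a = False.
(¬d) is a unit clause: d = False.
In (d ∨ ¬c), d is now false; ¬c must hold, so c = False.
From (c ∨ b) and c = False: b = True.
From (¬e ∨ ¬b) and b = True: e = False.
(f ∨ e) with e = False leaves only f, so f = True.

True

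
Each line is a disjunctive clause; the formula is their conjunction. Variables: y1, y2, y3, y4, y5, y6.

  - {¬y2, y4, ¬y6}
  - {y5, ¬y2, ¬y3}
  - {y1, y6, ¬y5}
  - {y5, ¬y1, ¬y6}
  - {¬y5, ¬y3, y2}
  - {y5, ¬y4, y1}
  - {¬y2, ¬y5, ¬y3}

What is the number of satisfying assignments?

21

Case analysis on y5 and y2:
  y5=T, y2=T: remaining (y1,y3,y4,y6) ∈ {(F,F,T,T); (T,F,F,F); (T,F,T,F); (T,F,T,T)} — 4.
  y5=T, y2=F: y4 free; 3 ways for (y1,y3,y6) × 2^1 = 6.
  y5=F, y2=T: remaining (y1,y3,y4,y6) ∈ {(F,F,F,F); (T,F,F,F); (T,F,T,F)} — 3.
  y5=F, y2=F: y3 free; 4 ways for (y1,y4,y6) × 2^1 = 8.
Total: 4 + 6 + 3 + 8 = 21.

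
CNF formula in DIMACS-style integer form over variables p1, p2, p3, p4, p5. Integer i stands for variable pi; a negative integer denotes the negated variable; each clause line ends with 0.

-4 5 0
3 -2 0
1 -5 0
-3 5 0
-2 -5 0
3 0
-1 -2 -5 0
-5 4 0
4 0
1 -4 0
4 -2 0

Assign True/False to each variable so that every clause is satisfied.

p1 = 1  p2 = 0  p3 = 1  p4 = 1  p5 = 1

Check each clause:
  1. (p5 \/ ~p4) — p5 is true.
  2. (~p2 \/ p3) — p3 is true.
  3. (~p5 \/ p1) — p1 is true.
  4. (~p3 \/ p5) — p5 is true.
  5. (~p2 \/ ~p5) — ~p2 is true.
  6. (p3) — p3 is true.
  7. (~p1 \/ ~p5 \/ ~p2) — ~p2 is true.
  8. (~p5 \/ p4) — p4 is true.
  9. (p4) — p4 is true.
  10. (~p4 \/ p1) — p1 is true.
  11. (p4 \/ ~p2) — p4 is true.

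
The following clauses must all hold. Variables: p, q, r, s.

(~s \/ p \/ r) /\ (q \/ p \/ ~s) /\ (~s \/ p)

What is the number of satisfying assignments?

12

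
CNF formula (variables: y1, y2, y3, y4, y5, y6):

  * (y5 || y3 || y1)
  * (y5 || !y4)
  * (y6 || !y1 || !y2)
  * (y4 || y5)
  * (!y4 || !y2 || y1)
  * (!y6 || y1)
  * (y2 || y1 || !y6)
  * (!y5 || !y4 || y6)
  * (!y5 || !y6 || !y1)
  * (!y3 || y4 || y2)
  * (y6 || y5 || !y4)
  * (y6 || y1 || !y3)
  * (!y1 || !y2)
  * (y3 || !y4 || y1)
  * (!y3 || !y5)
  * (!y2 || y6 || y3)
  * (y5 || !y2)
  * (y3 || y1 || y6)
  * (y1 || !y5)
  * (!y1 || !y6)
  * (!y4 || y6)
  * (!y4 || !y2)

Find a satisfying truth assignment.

Try y1 = True.
  then y2 is forced to False.
  then y6 is forced to False.
  then y4 is forced to False.
  then y5 is forced to True.
  then y3 is forced to False.

y1 = T  y2 = F  y3 = F  y4 = F  y5 = T  y6 = F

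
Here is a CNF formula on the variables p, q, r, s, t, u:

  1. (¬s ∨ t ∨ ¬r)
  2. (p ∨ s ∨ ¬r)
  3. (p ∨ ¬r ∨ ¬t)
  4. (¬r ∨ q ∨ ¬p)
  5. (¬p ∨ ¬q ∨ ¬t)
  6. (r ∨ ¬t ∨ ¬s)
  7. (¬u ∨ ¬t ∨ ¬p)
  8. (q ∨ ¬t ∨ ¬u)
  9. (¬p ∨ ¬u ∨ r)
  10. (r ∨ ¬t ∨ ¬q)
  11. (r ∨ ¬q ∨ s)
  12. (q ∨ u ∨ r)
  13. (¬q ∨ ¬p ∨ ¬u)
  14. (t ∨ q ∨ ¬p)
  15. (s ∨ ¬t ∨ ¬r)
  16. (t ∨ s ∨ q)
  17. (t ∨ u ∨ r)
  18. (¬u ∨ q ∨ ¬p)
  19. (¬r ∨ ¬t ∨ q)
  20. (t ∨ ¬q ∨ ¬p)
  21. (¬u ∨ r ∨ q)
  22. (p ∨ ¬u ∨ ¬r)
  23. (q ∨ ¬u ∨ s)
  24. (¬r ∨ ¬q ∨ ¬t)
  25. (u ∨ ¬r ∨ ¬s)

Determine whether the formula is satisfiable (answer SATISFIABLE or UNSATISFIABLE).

Set p = False and propagate.
Try q = True.
The remaining clauses are satisfied by r = False, s = True, t = False, u = True.
So p = F  q = T  r = F  s = T  t = F  u = T is a satisfying assignment.

SATISFIABLE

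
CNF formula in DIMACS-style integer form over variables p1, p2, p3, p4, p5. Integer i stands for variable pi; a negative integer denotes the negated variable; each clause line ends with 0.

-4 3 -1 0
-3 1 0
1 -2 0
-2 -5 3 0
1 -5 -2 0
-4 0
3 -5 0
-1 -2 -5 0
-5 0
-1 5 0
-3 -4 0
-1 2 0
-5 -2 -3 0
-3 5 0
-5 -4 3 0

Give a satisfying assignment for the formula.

p1=0  p2=0  p3=0  p4=0  p5=0

Check each clause:
  1. (!p1 || !p4 || p3) — !p4 is true.
  2. (p1 || !p3) — !p3 is true.
  3. (p1 || !p2) — !p2 is true.
  4. (!p2 || p3 || !p5) — !p2 is true.
  5. (p1 || !p5 || !p2) — !p5 is true.
  6. (!p4) — !p4 is true.
  7. (!p5 || p3) — !p5 is true.
  8. (!p5 || !p2 || !p1) — !p5 is true.
  9. (!p5) — !p5 is true.
  10. (!p1 || p5) — !p1 is true.
  11. (!p4 || !p3) — !p4 is true.
  12. (p2 || !p1) — !p1 is true.
  13. (!p2 || !p3 || !p5) — !p5 is true.
  14. (p5 || !p3) — !p3 is true.
  15. (p3 || !p5 || !p4) — !p4 is true.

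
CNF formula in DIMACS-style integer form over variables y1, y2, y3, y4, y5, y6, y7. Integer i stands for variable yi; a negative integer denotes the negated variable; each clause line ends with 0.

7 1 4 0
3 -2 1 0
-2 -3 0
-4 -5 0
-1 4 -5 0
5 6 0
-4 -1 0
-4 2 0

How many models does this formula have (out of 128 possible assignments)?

Split on y4, then y1.
  y4=1, y1=1: a clause becomes empty — 0.
  y4=1, y1=0: a clause becomes empty — 0.
  y4=0, y1=1: y7 free; 3 ways for (y2,y3,y5,y6) × 2^1 = 6.
  y4=0, y1=0: y3 free; 3 ways for (y2,y5,y6,y7) × 2^1 = 6.
Total: 0 + 0 + 6 + 6 = 12.

12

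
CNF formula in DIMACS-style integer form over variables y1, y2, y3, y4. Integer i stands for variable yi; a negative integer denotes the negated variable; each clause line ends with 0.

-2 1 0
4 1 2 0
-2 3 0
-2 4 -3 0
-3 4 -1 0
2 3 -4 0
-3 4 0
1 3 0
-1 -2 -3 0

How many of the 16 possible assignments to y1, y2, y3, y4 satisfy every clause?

Satisfying assignments:
  y1=0 y2=0 y3=1 y4=1
  y1=1 y2=0 y3=0 y4=0
  y1=1 y2=0 y3=1 y4=1
That's 3 in total.

3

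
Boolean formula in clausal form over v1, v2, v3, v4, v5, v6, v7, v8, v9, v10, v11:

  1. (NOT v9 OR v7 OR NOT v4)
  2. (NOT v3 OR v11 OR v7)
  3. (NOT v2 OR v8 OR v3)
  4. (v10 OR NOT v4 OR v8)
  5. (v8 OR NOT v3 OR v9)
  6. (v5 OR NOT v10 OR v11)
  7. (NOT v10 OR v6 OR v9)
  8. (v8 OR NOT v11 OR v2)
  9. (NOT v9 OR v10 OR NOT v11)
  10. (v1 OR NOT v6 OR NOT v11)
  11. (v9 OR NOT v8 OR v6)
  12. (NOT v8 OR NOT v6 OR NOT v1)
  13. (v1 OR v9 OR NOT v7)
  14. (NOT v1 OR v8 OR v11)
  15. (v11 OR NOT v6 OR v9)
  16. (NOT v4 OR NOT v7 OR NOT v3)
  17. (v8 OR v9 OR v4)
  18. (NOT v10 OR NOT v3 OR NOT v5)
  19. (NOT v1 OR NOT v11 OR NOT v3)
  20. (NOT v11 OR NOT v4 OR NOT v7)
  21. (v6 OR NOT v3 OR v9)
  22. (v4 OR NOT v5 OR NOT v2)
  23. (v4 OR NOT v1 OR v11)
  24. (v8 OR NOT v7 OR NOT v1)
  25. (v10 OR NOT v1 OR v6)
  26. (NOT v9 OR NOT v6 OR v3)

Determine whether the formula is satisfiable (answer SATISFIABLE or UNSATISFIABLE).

Branch on v1: take v1 = True.
Set v2 = False and propagate.
Set v3 = False and propagate.
The remaining clauses are satisfied by v4 = True, v5 = True, v6 = False, v7 = True, v8 = True, v9 = True, v10 = True, v11 = False.
So v1 = 1, v2 = 0, v3 = 0, v4 = 1, v5 = 1, v6 = 0, v7 = 1, v8 = 1, v9 = 1, v10 = 1, v11 = 0 is a satisfying assignment.

SATISFIABLE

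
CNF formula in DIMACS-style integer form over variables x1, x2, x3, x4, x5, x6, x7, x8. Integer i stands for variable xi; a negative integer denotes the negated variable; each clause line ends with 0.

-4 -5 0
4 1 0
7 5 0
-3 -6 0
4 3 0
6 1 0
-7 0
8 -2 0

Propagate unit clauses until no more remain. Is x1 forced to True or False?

Unit clause (!x7) sets x7 = False.
In (x5 || x7), x7 is now false; x5 must hold, so x5 = True.
(!x4 || !x5): since x5 = True, the clause reduces to (!x4). x4 = False.
In (x1 || x4), x4 is now false; x1 must hold, so x1 = True.

True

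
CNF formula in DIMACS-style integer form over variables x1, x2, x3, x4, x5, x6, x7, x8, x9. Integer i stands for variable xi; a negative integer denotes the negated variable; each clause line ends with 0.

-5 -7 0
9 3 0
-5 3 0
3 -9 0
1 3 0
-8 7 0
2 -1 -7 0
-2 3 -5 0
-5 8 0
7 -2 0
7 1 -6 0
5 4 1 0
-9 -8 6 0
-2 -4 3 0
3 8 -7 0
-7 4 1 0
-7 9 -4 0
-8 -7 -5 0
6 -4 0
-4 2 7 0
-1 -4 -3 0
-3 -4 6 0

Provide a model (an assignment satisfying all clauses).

Try x1 = False.
  then x3 is forced to True.
Branch on x2: take x2 = True.
  then x7 is forced to True.
  then x5 is forced to False.
  then x4 is forced to True.
  then x9 is forced to True.
  then x6 is forced to True.
x8 is now unconstrained; take x8 = False.

x1 = F  x2 = T  x3 = T  x4 = T  x5 = F  x6 = T  x7 = T  x8 = F  x9 = T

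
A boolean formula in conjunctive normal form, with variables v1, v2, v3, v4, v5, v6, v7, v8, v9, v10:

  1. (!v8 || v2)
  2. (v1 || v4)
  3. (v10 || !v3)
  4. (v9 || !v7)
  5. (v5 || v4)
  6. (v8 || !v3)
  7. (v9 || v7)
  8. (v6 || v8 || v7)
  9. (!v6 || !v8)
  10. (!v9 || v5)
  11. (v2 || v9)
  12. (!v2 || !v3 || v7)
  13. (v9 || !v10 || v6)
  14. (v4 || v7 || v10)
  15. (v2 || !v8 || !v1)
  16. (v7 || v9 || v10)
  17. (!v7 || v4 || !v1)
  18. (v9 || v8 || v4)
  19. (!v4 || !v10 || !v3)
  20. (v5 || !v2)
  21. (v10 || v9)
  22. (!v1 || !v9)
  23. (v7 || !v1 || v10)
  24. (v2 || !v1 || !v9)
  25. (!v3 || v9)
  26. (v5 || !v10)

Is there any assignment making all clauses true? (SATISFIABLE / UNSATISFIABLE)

v3 occurs only negated in the remaining clauses — set v3 = False.
v5 occurs only positively in the remaining clauses — set v5 = True.
Set v1 = False and propagate.
  then v4 is forced to True.
For the remaining variables, v2 = False, v6 = False, v7 = True, v8 = False, v9 = True, v10 = True works.
So v1=0  v2=0  v3=0  v4=1  v5=1  v6=0  v7=1  v8=0  v9=1  v10=1 is a satisfying assignment.

SATISFIABLE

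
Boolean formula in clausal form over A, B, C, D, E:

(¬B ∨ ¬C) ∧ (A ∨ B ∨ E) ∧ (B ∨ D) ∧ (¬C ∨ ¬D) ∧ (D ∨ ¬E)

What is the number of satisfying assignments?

9

Split on B, then D.
  B=1, D=1: remaining (A,C,E) ∈ {(0,0,0); (0,0,1); (1,0,0); (1,0,1)} — 4.
  B=1, D=0: remaining (A,C,E) ∈ {(0,0,0); (1,0,0)} — 2.
  B=0, D=1: remaining (A,C,E) ∈ {(0,0,1); (1,0,0); (1,0,1)} — 3.
  B=0, D=0: a clause becomes empty — 0.
Total: 4 + 2 + 3 + 0 = 9.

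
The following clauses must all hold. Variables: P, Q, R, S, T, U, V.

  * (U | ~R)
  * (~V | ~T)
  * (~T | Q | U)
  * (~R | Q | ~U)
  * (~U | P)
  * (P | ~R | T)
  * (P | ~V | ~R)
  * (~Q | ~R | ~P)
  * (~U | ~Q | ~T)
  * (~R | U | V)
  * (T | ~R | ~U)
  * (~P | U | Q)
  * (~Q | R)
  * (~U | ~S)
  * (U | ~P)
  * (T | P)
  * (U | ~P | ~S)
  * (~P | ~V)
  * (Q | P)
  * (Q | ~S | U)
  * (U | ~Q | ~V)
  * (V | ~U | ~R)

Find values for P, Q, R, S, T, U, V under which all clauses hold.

P=True, Q=False, R=False, S=False, T=False, U=True, V=False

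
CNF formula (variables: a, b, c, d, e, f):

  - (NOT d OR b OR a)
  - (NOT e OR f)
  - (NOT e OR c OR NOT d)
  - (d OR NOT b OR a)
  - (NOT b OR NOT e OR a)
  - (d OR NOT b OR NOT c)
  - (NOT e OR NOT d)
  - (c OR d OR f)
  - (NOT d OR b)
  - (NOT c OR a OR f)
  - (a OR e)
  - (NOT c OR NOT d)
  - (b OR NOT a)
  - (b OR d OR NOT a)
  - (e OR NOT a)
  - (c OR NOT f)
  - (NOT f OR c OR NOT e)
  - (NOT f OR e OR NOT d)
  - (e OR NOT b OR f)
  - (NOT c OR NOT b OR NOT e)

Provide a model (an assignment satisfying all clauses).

a=False, b=False, c=True, d=False, e=True, f=True

Check each clause:
  1. (a OR NOT d OR b) — NOT d is true.
  2. (NOT e OR f) — f is true.
  3. (NOT e OR c OR NOT d) — c is true.
  4. (NOT b OR d OR a) — NOT b is true.
  5. (a OR NOT b OR NOT e) — NOT b is true.
  6. (NOT c OR NOT b OR d) — NOT b is true.
  7. (NOT e OR NOT d) — NOT d is true.
  8. (c OR d OR f) — c is true.
  9. (b OR NOT d) — NOT d is true.
  10. (f OR a OR NOT c) — f is true.
  11. (a OR e) — e is true.
  12. (NOT d OR NOT c) — NOT d is true.
  13. (b OR NOT a) — NOT a is true.
  14. (d OR b OR NOT a) — NOT a is true.
  15. (NOT a OR e) — e is true.
  16. (NOT f OR c) — c is true.
  17. (NOT e OR c OR NOT f) — c is true.
  18. (NOT d OR e OR NOT f) — NOT d is true.
  19. (e OR f OR NOT b) — e is true.
  20. (NOT b OR NOT e OR NOT c) — NOT b is true.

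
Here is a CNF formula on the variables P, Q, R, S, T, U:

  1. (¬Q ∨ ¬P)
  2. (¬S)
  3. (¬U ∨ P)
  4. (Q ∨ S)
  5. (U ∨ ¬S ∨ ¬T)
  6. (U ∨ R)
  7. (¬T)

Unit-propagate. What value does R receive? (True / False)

(¬S) is a unit clause: S = False.
From (Q ∨ S) and S = False: Q = True.
In (¬Q ∨ ¬P), ¬Q is now false; ¬P must hold, so P = False.
In (¬U ∨ P), P is now false; ¬U must hold, so U = False.
(U ∨ R) with U = False leaves only R, so R = True.

True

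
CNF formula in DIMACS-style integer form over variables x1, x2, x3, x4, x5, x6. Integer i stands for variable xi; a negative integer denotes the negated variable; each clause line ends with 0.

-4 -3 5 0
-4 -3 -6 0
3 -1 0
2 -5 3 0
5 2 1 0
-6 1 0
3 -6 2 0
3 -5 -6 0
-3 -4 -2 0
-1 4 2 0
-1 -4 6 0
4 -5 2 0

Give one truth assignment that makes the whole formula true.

x1=True, x2=True, x3=True, x4=False, x5=False, x6=True

Set x1 = True and propagate.
  then x3 is forced to True.
Branch on x2: take x2 = True.
  then x4 is forced to False.
x5, x6 are now unconstrained; take x5 = False, x6 = True.
Every clause has at least one true literal under this assignment.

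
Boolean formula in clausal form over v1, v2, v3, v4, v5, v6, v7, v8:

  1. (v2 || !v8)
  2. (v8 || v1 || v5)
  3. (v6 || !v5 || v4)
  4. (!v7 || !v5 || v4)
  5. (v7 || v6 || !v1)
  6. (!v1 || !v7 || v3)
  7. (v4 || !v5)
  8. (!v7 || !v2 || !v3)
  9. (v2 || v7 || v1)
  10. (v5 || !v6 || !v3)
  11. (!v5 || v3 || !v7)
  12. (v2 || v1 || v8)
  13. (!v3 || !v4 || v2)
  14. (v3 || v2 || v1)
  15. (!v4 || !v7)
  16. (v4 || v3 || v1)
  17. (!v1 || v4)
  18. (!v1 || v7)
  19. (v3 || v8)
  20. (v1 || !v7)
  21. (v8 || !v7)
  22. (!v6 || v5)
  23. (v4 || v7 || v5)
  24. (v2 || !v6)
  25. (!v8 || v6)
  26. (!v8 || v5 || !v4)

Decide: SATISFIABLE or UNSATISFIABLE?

SATISFIABLE

Branch on v1: take v1 = False.
  then v7 is forced to False.
  then v2 is forced to True.
Branch on v3: take v3 = True.
The remaining clauses are satisfied by v4 = True, v5 = True, v6 = False, v8 = False.
So v1=F, v2=T, v3=T, v4=T, v5=T, v6=F, v7=F, v8=F is a satisfying assignment.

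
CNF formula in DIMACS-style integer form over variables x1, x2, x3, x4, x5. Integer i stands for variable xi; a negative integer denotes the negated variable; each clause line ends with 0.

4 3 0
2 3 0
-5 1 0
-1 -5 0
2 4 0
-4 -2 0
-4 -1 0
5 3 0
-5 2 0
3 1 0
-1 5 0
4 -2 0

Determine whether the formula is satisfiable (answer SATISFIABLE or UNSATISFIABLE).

SATISFIABLE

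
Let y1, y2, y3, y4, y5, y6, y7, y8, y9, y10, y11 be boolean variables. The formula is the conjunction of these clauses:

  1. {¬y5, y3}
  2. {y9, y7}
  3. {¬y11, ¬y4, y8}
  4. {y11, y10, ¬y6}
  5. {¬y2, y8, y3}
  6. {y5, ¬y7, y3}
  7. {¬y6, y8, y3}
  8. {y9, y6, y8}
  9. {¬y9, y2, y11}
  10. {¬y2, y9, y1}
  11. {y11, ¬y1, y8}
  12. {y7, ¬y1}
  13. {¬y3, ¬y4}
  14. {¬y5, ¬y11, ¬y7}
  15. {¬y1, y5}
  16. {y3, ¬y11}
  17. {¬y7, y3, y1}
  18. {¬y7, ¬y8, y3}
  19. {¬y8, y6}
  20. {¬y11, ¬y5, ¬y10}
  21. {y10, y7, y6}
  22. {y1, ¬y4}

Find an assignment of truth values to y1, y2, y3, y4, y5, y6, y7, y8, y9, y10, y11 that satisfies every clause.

y1 = False, y2 = True, y3 = True, y4 = False, y5 = False, y6 = True, y7 = False, y8 = True, y9 = True, y10 = True, y11 = True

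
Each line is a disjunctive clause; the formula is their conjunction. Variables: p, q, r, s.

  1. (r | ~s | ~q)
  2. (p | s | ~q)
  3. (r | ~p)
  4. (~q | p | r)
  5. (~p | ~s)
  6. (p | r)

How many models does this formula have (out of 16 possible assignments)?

5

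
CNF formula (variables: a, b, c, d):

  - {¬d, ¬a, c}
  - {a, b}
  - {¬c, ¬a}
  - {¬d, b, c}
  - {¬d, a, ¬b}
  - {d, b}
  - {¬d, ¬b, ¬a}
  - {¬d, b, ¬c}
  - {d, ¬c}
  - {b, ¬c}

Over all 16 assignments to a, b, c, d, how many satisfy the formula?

2

The models are:
  a=F b=T c=F d=F
  a=T b=T c=F d=F
Count: 2.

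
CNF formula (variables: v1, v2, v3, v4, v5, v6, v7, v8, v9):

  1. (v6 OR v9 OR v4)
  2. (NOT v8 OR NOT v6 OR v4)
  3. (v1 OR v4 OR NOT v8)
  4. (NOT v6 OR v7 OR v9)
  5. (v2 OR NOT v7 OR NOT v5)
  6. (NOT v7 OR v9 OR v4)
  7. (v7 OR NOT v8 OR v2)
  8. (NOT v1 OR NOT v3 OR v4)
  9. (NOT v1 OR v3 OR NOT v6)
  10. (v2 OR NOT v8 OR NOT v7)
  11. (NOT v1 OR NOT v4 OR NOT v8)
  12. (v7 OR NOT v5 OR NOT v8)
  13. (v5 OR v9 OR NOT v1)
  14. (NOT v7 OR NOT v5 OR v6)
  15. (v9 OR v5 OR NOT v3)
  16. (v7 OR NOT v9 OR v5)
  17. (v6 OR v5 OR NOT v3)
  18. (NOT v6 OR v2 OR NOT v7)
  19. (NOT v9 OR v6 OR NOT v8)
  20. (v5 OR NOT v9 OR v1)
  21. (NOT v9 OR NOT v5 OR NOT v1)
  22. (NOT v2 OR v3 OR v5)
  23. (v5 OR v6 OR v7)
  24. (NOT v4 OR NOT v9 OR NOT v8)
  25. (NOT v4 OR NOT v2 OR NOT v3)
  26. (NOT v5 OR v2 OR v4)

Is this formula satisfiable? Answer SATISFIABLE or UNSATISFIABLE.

Set v1 = False and propagate.
Try v2 = True.
Try v3 = False.
  then v5 is forced to True.
For the remaining variables, v4 = True, v6 = True, v7 = True, v8 = True, v9 = False works.
Every clause has at least one true literal under this assignment.
So v1=False, v2=True, v3=False, v4=True, v5=True, v6=True, v7=True, v8=True, v9=False is a satisfying assignment.

SATISFIABLE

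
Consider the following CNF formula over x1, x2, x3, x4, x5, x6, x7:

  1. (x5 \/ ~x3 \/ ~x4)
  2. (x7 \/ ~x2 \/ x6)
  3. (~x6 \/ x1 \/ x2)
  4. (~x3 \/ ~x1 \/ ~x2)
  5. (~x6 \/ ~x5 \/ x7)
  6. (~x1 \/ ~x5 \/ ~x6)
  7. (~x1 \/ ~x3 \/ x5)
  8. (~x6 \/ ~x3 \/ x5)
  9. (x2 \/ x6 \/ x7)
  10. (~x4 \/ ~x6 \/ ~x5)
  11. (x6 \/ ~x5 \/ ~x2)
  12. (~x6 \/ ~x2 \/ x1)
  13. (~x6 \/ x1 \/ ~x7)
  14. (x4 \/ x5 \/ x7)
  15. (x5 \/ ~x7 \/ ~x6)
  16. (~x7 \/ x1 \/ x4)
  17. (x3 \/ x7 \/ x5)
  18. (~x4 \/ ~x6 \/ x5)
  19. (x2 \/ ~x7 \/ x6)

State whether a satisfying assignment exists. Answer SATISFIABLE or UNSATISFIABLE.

Branch on x1: take x1 = True.
Set x2 = True and propagate.
  then x3 is forced to False.
Set x4 = False and propagate.
For the remaining variables, x5 = False, x6 = False, x7 = True works.
So x1 = T, x2 = T, x3 = F, x4 = F, x5 = F, x6 = F, x7 = T is a satisfying assignment.

SATISFIABLE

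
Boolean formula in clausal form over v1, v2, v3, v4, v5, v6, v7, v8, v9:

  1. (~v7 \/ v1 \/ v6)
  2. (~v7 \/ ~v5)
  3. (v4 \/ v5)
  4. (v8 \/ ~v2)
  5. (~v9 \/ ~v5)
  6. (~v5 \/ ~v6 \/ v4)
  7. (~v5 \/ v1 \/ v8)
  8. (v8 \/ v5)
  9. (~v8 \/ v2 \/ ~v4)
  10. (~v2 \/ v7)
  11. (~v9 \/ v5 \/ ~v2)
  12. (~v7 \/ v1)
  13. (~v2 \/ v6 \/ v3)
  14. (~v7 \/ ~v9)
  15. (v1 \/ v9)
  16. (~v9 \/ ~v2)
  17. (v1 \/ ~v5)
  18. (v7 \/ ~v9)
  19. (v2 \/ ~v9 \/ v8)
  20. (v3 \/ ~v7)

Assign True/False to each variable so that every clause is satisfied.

v1=T, v2=F, v3=T, v4=F, v5=T, v6=F, v7=F, v8=T, v9=F

Pure literal: v1 appears only positively; assign v1 = True.
v3 occurs only positively in the remaining clauses — set v3 = True.
Try v2 = False.
Try v4 = False.
  then v5 is forced to True.
  then v7 is forced to False.
  then v9 is forced to False.
  then v6 is forced to False.
v8 is now unconstrained; take v8 = True.
Every clause has at least one true literal under this assignment.
Check each clause:
  1. (~v7 \/ v6 \/ v1) — ~v7 is true.
  2. (~v7 \/ ~v5) — ~v7 is true.
  3. (v5 \/ v4) — v5 is true.
  4. (v8 \/ ~v2) — v8 is true.
  5. (~v5 \/ ~v9) — ~v9 is true.
  6. (v4 \/ ~v5 \/ ~v6) — ~v6 is true.
  7. (v8 \/ ~v5 \/ v1) — v8 is true.
  8. (v5 \/ v8) — v8 is true.
  9. (v2 \/ ~v4 \/ ~v8) — ~v4 is true.
  10. (~v2 \/ v7) — ~v2 is true.
  11. (~v2 \/ v5 \/ ~v9) — v5 is true.
  12. (v1 \/ ~v7) — ~v7 is true.
  13. (~v2 \/ v3 \/ v6) — v3 is true.
  14. (~v9 \/ ~v7) — ~v7 is true.
  15. (v9 \/ v1) — v1 is true.
  16. (~v9 \/ ~v2) — ~v2 is true.
  17. (~v5 \/ v1) — v1 is true.
  18. (v7 \/ ~v9) — ~v9 is true.
  19. (v8 \/ v2 \/ ~v9) — v8 is true.
  20. (~v7 \/ v3) — ~v7 is true.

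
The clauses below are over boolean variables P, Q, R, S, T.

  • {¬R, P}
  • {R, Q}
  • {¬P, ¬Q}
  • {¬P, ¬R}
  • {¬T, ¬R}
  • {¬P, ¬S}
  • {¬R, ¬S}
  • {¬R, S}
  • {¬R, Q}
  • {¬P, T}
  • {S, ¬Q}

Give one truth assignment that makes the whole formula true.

P=False, Q=True, R=False, S=True, T=False

Check each clause:
  1. {P, ¬R} — ¬R is true.
  2. {Q, R} — Q is true.
  3. {¬P, ¬Q} — ¬P is true.
  4. {¬R, ¬P} — ¬R is true.
  5. {¬R, ¬T} — ¬T is true.
  6. {¬P, ¬S} — ¬P is true.
  7. {¬S, ¬R} — ¬R is true.
  8. {¬R, S} — S is true.
  9. {Q, ¬R} — Q is true.
  10. {T, ¬P} — ¬P is true.
  11. {¬Q, S} — S is true.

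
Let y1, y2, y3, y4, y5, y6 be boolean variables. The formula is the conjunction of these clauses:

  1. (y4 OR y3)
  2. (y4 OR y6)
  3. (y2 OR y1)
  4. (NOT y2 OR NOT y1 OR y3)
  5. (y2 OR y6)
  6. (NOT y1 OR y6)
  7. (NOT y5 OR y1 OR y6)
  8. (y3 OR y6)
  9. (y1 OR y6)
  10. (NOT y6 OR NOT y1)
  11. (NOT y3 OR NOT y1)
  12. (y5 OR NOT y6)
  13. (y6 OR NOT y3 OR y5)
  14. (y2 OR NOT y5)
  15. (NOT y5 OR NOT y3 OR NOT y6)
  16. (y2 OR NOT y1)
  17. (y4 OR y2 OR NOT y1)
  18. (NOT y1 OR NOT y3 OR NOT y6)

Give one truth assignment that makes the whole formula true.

y1=False, y2=True, y3=False, y4=True, y5=True, y6=True

Pure literal: y4 appears only positively; assign y4 = True.
Branch on y1: take y1 = False.
  then y2 is forced to True.
  then y6 is forced to True.
  then y5 is forced to True.
  then y3 is forced to False.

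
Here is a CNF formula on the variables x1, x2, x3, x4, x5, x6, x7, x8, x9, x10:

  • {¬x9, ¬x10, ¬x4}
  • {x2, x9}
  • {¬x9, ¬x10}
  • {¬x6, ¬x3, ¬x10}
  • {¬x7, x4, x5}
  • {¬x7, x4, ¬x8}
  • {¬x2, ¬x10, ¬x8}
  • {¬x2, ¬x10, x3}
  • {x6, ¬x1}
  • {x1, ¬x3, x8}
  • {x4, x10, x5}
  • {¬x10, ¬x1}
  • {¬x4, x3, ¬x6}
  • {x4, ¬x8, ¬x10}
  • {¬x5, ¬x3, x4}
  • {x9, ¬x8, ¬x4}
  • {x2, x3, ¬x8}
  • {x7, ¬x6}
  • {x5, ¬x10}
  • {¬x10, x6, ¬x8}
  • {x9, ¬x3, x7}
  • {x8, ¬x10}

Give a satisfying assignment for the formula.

Branch on x1: take x1 = False.
The remaining clauses are satisfied by x2 = False, x3 = True, x4 = True, x5 = True, x6 = True, x7 = True, x8 = True, x9 = True, x10 = False.
Every clause has at least one true literal under this assignment.

x1 = False, x2 = False, x3 = True, x4 = True, x5 = True, x6 = True, x7 = True, x8 = True, x9 = True, x10 = False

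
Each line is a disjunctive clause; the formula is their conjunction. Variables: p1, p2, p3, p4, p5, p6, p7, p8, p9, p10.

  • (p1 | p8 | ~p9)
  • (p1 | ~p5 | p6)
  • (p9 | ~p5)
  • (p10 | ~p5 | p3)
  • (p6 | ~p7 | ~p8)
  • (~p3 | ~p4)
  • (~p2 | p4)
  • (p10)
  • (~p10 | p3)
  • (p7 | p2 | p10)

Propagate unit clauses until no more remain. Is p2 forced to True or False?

False

Unit clause (p10) sets p10 = True.
From (p3 | ~p10) and p10 = True: p3 = True.
(~p3 | ~p4) with p3 = True leaves only ~p4, so p4 = False.
(p4 | ~p2) with p4 = False leaves only ~p2, so p2 = False.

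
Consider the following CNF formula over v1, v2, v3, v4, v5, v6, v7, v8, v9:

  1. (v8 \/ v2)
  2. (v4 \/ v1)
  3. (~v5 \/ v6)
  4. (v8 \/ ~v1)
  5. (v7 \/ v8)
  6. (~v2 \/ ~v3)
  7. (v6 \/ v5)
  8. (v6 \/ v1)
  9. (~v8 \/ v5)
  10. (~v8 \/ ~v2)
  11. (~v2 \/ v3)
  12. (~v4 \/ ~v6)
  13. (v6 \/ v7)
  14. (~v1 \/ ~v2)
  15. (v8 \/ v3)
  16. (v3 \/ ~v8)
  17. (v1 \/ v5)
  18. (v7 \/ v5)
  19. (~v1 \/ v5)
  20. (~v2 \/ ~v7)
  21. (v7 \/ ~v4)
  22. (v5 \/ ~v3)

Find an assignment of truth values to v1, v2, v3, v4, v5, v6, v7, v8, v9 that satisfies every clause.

Set v1 = True and propagate.
  then v8 is forced to True.
  then v5 is forced to True.
  then v6 is forced to True.
  then v2 is forced to False.
  then v4 is forced to False.
  then v3 is forced to True.
v7, v9 are now unconstrained; take v7 = False, v9 = True.
Check each clause:
  1. (v8 \/ v2) — v8 is true.
  2. (v4 \/ v1) — v1 is true.
  3. (v6 \/ ~v5) — v6 is true.
  4. (~v1 \/ v8) — v8 is true.
  5. (v7 \/ v8) — v8 is true.
  6. (~v2 \/ ~v3) — ~v2 is true.
  7. (v5 \/ v6) — v5 is true.
  8. (v6 \/ v1) — v1 is true.
  9. (~v8 \/ v5) — v5 is true.
  10. (~v8 \/ ~v2) — ~v2 is true.
  11. (~v2 \/ v3) — v3 is true.
  12. (~v6 \/ ~v4) — ~v4 is true.
  13. (v6 \/ v7) — v6 is true.
  14. (~v2 \/ ~v1) — ~v2 is true.
  15. (v3 \/ v8) — v8 is true.
  16. (~v8 \/ v3) — v3 is true.
  17. (v1 \/ v5) — v1 is true.
  18. (v7 \/ v5) — v5 is true.
  19. (~v1 \/ v5) — v5 is true.
  20. (~v2 \/ ~v7) — ~v7 is true.
  21. (v7 \/ ~v4) — ~v4 is true.
  22. (~v3 \/ v5) — v5 is true.

v1=T, v2=F, v3=T, v4=F, v5=T, v6=T, v7=F, v8=T, v9=T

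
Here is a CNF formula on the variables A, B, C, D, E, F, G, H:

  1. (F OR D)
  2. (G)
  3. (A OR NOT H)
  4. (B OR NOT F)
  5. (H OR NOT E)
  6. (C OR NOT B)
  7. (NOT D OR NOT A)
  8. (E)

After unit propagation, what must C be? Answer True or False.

True

(G) stands alone — G = True.
(E) is a unit clause: E = True.
(NOT E OR H) with E = True leaves only H, so H = True.
In (A OR NOT H), NOT H is now false; A must hold, so A = True.
From (NOT A OR NOT D) and A = True: D = False.
(D OR F) with D = False leaves only F, so F = True.
From (NOT F OR B) and F = True: B = True.
(NOT B OR C) with B = True leaves only C, so C = True.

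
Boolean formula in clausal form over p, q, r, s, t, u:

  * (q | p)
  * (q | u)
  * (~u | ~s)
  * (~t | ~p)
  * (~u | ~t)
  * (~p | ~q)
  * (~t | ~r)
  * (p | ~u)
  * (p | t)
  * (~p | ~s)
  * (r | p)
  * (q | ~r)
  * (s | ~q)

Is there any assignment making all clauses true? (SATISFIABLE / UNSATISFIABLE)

Branch on p: take p = True.
  then t is forced to False.
  then q is forced to False.
  then u is forced to True.
  then s is forced to False.
  then r is forced to False.
So p=True  q=False  r=False  s=False  t=False  u=True is a satisfying assignment.

SATISFIABLE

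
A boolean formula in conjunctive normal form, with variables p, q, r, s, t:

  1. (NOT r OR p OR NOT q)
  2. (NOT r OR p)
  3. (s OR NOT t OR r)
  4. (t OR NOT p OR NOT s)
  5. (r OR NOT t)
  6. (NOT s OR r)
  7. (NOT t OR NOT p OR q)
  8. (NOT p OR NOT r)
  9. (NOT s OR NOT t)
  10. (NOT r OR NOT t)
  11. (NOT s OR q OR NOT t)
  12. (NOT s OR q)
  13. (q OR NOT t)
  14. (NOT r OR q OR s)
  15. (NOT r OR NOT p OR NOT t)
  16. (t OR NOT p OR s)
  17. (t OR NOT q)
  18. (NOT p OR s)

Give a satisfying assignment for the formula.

p=F, q=F, r=F, s=F, t=F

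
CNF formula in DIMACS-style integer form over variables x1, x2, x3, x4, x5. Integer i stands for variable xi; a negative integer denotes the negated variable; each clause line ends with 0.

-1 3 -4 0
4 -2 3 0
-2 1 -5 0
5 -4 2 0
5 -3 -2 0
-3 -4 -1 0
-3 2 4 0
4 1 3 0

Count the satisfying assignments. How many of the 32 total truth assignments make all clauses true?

6

Satisfying assignments:
  x1=F x2=F x3=F x4=T x5=T
  x1=F x2=F x3=T x4=T x5=T
  x1=F x2=T x3=F x4=T x5=F
  x1=T x2=F x3=F x4=F x5=F
  x1=T x2=F x3=F x4=F x5=T
  x1=T x2=T x3=T x4=F x5=T
Count: 6.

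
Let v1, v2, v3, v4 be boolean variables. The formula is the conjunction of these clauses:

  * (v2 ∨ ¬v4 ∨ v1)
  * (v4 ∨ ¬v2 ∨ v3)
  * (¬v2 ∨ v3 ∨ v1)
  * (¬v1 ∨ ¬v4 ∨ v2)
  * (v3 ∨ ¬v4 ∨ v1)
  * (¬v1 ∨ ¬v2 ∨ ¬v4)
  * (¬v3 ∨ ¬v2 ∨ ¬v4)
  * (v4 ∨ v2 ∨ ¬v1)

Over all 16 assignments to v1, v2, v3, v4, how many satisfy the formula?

The models are:
  v1=F v2=F v3=F v4=F
  v1=F v2=F v3=T v4=F
  v1=F v2=T v3=T v4=F
  v1=T v2=T v3=T v4=F
That's 4 in total.

4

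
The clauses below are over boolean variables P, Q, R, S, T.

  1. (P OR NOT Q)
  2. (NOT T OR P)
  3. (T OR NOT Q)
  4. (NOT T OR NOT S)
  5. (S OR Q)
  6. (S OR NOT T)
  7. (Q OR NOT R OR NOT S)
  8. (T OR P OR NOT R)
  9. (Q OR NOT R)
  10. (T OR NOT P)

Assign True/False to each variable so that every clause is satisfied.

R occurs only negated in the remaining clauses — set R = False.
Set P = False and propagate.
  then Q is forced to False.
  then T is forced to False.
  then S is forced to True.

P=False, Q=False, R=False, S=True, T=False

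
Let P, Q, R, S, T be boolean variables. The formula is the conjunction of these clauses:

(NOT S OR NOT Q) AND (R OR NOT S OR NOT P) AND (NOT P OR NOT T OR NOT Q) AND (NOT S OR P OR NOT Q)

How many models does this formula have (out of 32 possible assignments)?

Split on P, then Q.
  P=1, Q=1: remaining (R,S,T) ∈ {(0,0,0); (1,0,0)} — 2.
  P=1, Q=0: T free; 3 ways for (R,S) × 2^1 = 6.
  P=0, Q=1: remaining (R,S,T) ∈ {(0,0,0); (0,0,1); (1,0,0); (1,0,1)} — 4.
  P=0, Q=0: R, S, T free → 2^3 = 8.
Total: 2 + 6 + 4 + 8 = 20.

20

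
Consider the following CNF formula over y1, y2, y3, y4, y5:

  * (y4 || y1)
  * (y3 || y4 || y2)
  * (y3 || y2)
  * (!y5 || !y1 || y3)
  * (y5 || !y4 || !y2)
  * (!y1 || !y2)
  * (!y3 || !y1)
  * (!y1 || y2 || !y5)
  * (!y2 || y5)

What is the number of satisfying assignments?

Satisfying assignments:
  y1=0 y2=0 y3=1 y4=1 y5=0
  y1=0 y2=0 y3=1 y4=1 y5=1
  y1=0 y2=1 y3=0 y4=1 y5=1
  y1=0 y2=1 y3=1 y4=1 y5=1
Count: 4.

4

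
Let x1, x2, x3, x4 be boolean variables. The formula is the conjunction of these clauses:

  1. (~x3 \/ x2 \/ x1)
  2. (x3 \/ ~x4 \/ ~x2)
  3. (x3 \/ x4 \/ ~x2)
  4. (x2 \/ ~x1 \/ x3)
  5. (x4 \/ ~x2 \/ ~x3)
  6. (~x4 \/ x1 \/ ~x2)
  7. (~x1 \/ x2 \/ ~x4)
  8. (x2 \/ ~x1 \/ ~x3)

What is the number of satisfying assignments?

3

The models are:
  x1=F x2=F x3=F x4=F
  x1=F x2=F x3=F x4=T
  x1=T x2=T x3=T x4=T
That's 3 in total.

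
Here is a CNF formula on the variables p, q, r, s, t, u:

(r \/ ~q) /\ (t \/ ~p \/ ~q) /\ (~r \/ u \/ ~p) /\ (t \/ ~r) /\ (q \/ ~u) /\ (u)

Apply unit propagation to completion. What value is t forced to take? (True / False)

True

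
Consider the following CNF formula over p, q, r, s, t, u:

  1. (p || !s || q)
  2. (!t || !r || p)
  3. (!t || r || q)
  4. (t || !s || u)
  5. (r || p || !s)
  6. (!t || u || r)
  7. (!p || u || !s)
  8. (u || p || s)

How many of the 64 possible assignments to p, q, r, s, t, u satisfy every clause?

26

Split on p, then s.
  p=1, s=1: 7 of the 16 assignments to (q,r,t,u) work.
  p=1, s=0: 13 of the 16 assignments to (q,r,t,u) work.
  p=0, s=1: remaining (q,r,t,u) ∈ {(1,1,0,1)} — 1.
  p=0, s=0: 5 of the 16 assignments to (q,r,t,u) work.
Total: 7 + 13 + 1 + 5 = 26.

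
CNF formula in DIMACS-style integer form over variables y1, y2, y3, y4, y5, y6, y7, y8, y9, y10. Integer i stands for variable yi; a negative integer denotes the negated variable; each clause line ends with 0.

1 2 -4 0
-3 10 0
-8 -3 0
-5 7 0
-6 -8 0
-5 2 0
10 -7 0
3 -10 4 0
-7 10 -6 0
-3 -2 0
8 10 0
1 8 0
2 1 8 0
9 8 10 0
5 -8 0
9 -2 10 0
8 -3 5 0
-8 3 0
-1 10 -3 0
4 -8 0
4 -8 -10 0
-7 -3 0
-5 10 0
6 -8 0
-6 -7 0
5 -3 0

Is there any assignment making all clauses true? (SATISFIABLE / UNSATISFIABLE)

y9 occurs only positively in the remaining clauses — set y9 = True.
Try y1 = True.
Set y2 = False and propagate.
  then y5 is forced to False.
  then y8 is forced to False.
  then y10 is forced to True.
  then y3 is forced to False.
  then y4 is forced to True.
Try y6 = False.
y7 is now unconstrained; take y7 = True.
Every clause has at least one true literal under this assignment.
So y1=True, y2=False, y3=False, y4=True, y5=False, y6=False, y7=True, y8=False, y9=True, y10=True is a satisfying assignment.

SATISFIABLE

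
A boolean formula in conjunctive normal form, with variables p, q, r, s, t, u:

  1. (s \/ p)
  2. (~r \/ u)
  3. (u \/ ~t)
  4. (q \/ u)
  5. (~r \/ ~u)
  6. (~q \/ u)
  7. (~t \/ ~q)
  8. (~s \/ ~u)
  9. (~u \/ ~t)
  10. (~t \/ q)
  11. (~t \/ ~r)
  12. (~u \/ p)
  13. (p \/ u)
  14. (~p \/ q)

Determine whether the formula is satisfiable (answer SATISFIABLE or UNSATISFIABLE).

SATISFIABLE

r occurs only negated in the remaining clauses — set r = False.
Pure literal: t appears only negated; assign t = False.
Try p = True.
  then q is forced to True.
  then u is forced to True.
  then s is forced to False.
Every clause has at least one true literal under this assignment.
So p=T, q=T, r=F, s=F, t=F, u=T is a satisfying assignment.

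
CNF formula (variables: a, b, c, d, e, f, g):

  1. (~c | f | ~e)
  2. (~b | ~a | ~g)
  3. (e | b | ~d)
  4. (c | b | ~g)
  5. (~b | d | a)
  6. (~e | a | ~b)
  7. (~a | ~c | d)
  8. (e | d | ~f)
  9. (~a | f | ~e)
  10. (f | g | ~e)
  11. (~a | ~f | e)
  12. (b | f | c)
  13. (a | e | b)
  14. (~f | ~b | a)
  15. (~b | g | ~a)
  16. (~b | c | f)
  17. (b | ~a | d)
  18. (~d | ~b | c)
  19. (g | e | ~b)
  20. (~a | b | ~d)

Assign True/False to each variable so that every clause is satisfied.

a=F, b=T, c=T, d=T, e=F, f=F, g=T

Check each clause:
  1. (~c | ~e | f) — ~e is true.
  2. (~g | ~b | ~a) — ~a is true.
  3. (e | b | ~d) — b is true.
  4. (c | b | ~g) — b is true.
  5. (a | ~b | d) — d is true.
  6. (~e | a | ~b) — ~e is true.
  7. (~a | ~c | d) — d is true.
  8. (~f | d | e) — ~f is true.
  9. (~e | f | ~a) — ~e is true.
  10. (f | ~e | g) — ~e is true.
  11. (~a | ~f | e) — ~f is true.
  12. (b | c | f) — b is true.
  13. (e | a | b) — b is true.
  14. (~b | a | ~f) — ~f is true.
  15. (~a | ~b | g) — ~a is true.
  16. (c | ~b | f) — c is true.
  17. (b | d | ~a) — b is true.
  18. (~d | ~b | c) — c is true.
  19. (e | g | ~b) — g is true.
  20. (~d | b | ~a) — b is true.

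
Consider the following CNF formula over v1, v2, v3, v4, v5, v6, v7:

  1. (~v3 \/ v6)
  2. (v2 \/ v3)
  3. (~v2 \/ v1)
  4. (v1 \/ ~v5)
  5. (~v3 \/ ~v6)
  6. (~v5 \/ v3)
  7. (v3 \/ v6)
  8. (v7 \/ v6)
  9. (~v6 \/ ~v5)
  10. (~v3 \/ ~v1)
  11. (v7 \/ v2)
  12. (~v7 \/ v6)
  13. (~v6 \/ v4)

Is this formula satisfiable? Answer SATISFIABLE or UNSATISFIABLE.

Pure literal: v4 appears only positively; assign v4 = True.
Pure literal: v5 appears only negated; assign v5 = False.
Branch on v1: take v1 = True.
  then v3 is forced to False.
  then v2 is forced to True.
  then v6 is forced to True.
v7 is now unconstrained; take v7 = True.
So v1=True, v2=True, v3=False, v4=True, v5=False, v6=True, v7=True is a satisfying assignment.

SATISFIABLE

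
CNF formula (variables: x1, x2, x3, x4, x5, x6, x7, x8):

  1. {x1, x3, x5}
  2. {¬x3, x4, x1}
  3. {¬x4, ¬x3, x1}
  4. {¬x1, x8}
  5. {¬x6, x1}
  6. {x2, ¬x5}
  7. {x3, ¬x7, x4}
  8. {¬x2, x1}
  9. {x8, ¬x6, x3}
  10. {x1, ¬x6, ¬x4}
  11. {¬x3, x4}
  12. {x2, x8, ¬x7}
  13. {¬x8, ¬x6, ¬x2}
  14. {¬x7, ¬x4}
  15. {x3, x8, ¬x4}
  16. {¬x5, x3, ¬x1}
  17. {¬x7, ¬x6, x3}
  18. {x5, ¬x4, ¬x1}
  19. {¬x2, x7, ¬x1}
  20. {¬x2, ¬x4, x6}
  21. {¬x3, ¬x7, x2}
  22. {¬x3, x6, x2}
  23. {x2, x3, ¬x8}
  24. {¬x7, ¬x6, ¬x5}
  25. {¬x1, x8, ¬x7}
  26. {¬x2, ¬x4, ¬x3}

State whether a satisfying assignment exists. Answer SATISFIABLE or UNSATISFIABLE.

UNSATISFIABLE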